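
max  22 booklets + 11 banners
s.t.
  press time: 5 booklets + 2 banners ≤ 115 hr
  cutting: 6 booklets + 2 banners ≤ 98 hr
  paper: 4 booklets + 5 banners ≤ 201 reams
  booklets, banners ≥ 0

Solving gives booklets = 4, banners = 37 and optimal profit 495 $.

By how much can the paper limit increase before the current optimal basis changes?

44

Binding constraints: cutting, paper. The basis is B = [[6,2],[4,5]] with det 22.
Per unit increase in paper, x* moves by d = (-0.0909, 0.2727).
The basis stays optimal until booklets reaches 0; allowable increase = 44 reams.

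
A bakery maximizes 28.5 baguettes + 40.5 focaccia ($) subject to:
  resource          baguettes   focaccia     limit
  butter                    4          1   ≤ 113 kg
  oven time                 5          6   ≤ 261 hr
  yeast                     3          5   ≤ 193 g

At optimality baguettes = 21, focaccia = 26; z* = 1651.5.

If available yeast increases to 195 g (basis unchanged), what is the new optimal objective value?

Binding: oven time and yeast. Non-binding: butter (3 unused).
By complementary slackness, y = 0 for the non-binding constraint.
The binding rows give the dual system: 5·y_oven time + 3·y_yeast = 28.5 and 6·y_oven time + 5·y_yeast = 40.5.
→ y_oven time = 3 and y_yeast = 4.5.
Δz = y_yeast·Δb = 4.5 × (2) = 9, so new z* = 1651.5 + 9 = 1660.5.

1660.5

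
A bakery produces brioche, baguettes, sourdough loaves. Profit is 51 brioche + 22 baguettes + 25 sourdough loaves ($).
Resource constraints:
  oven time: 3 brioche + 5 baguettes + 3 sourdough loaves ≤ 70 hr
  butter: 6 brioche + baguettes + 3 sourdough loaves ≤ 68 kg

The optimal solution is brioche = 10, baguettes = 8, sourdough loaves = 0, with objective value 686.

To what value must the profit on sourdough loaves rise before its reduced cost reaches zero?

At the optimum: oven time uses 70 of 70 (binding); butter uses 68 of 68 (binding).
From A_Bᵀ y = c: 3·y_oven time + 6·y_butter = 51; 5·y_oven time + 1·y_butter = 22.
This yields shadow prices y_oven time = 3, y_butter = 7.
sourdough loaves enters the basis when its profit ≥ yᵀa₃ = 3·3 + 7·3 = 30.

30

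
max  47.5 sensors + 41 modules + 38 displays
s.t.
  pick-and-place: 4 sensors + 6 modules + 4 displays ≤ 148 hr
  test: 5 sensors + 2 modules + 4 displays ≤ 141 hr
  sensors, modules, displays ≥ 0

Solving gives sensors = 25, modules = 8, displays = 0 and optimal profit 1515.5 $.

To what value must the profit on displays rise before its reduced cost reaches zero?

Both pick-and-place and test are binding at x*.
The binding rows give the dual system: 4·y_pick-and-place + 5·y_test = 47.5 and 6·y_pick-and-place + 2·y_test = 41.
This yields shadow prices y_pick-and-place = 5, y_test = 5.5.
displays enters the basis when its profit ≥ yᵀa₃ = 5·4 + 5.5·4 = 42.

42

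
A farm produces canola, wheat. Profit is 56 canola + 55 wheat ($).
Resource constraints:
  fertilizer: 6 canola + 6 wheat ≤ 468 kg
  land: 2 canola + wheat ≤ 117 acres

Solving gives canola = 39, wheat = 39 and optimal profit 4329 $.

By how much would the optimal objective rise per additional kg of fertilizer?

9

Both fertilizer and land are binding at x*.
The binding rows give the dual system: 6·y_fertilizer + 2·y_land = 56 and 6·y_fertilizer + 1·y_land = 55.
Solving: y_fertilizer = 9, y_land = 1.
Shadow price of fertilizer = 9.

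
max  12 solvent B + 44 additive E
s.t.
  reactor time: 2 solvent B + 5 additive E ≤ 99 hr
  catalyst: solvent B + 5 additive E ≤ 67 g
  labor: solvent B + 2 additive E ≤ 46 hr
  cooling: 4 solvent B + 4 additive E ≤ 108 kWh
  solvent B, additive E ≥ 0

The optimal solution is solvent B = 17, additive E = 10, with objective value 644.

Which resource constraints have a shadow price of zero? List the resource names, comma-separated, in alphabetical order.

labor, reactor time

reactor time: 84/99 (slack 15)
catalyst: 67/67 (binding)
labor: 37/46 (slack 9)
cooling: 108/108 (binding)
By complementary slackness, a constraint with positive slack has shadow price 0 → labor, reactor time.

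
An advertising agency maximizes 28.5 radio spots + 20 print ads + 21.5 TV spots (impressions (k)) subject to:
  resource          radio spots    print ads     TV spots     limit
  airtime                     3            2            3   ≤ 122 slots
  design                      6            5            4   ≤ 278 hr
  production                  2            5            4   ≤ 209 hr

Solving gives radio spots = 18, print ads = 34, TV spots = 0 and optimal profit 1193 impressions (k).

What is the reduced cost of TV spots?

Binding: airtime and design. Non-binding: production (3 unused).
Since production is not tight, its dual is 0.
From A_Bᵀ y = c: 3·y_airtime + 6·y_design = 28.5; 2·y_airtime + 5·y_design = 20.
This yields shadow prices y_airtime = 7.5, y_design = 1.
Reduced cost of TV spots: c₃ − yᵀa₃ = 21.5 − (7.5·3 + 1·4) = 21.5 − 26.5 = -5.

-5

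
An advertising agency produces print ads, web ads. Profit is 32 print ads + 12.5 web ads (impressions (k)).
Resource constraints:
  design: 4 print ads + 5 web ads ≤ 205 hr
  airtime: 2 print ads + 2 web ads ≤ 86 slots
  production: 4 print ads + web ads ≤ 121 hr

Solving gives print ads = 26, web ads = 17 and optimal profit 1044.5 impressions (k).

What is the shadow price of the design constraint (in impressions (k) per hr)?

Binding: airtime and production. Non-binding: design (16 unused).
Slack constraints have shadow price 0 (complementary slackness).
Dual feasibility on the basic columns requires 2·y_airtime + 4·y_production = 32, 2·y_airtime + 1·y_production = 12.5.
Solving: y_airtime = 3, y_production = 6.5.
Shadow price of design = 0.

0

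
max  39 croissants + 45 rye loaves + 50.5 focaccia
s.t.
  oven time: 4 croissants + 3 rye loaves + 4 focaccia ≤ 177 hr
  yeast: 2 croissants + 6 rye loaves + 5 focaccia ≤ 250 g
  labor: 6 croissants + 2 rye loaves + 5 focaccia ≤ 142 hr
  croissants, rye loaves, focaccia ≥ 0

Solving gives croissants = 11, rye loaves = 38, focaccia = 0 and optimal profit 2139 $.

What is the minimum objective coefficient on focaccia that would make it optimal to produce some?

52.5

At the optimum: oven time uses 158 of 177 (slack = 19); yeast uses 250 of 250 (binding); labor uses 142 of 142 (binding).
By complementary slackness, y = 0 for the non-binding constraint.
Dual feasibility on the basic columns requires 2·y_yeast + 6·y_labor = 39, 6·y_yeast + 2·y_labor = 45.
This yields shadow prices y_yeast = 6, y_labor = 4.5.
focaccia enters the basis when its profit ≥ yᵀa₃ = 6·5 + 4.5·5 = 52.5.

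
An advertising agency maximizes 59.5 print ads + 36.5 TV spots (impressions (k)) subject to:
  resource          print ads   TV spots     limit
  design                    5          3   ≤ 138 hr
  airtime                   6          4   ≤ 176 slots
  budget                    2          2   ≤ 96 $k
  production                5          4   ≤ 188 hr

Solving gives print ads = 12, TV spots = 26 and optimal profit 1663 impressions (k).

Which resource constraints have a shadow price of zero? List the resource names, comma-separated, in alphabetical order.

design: 138/138 (binding)
airtime: 176/176 (binding)
budget: 76/96 (slack 20)
production: 164/188 (slack 24)
By complementary slackness, a constraint with positive slack has shadow price 0 → budget, production.

budget, production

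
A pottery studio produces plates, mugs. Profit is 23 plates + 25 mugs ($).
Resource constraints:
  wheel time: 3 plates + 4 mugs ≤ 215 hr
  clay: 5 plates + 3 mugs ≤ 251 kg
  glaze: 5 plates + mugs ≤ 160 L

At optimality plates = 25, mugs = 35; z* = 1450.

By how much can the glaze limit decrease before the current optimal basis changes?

106.25

Binding constraints: wheel time, glaze. The basis is B = [[3,4],[5,1]] with det -17.
Per unit decrease in glaze, x* moves by d = (-0.2353, 0.1765).
The basis stays optimal until plates reaches 0; allowable decrease = 106.25 L.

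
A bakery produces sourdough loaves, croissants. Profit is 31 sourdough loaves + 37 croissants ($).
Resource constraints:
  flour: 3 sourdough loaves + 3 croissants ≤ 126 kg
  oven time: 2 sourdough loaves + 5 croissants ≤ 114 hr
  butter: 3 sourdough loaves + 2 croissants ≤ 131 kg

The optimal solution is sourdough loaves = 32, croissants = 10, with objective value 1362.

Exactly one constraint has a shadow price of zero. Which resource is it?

butter

flour: 126/126 (binding)
oven time: 114/114 (binding)
butter: 116/131 (slack 15)
By complementary slackness, a constraint with positive slack has shadow price 0 → butter.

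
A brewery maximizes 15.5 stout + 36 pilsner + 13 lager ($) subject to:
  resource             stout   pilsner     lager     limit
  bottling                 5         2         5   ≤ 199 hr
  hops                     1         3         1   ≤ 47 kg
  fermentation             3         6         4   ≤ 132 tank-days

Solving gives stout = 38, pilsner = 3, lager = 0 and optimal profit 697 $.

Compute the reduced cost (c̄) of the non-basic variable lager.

Check each constraint at x*: bottling 196/199 (slack 3); hops 47/47 (tight); fermentation 132/132 (tight).
Since bottling is not tight, its dual is 0.
The binding rows give the dual system: 1·y_hops + 3·y_fermentation = 15.5 and 3·y_hops + 6·y_fermentation = 36.
This yields shadow prices y_hops = 5, y_fermentation = 3.5.
Reduced cost of lager: c₃ − yᵀa₃ = 13 − (5·1 + 3.5·4) = 13 − 19 = -6.

-6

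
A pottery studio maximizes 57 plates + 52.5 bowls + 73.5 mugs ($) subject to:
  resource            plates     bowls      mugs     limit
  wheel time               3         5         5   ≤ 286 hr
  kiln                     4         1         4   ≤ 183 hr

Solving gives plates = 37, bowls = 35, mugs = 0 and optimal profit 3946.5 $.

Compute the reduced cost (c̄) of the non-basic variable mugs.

-1.5

Check each constraint at x*: wheel time 286/286 (tight); kiln 183/183 (tight).
The binding rows give the dual system: 3·y_wheel time + 4·y_kiln = 57 and 5·y_wheel time + 1·y_kiln = 52.5.
Solving: y_wheel time = 9, y_kiln = 7.5.
Reduced cost of mugs: c₃ − yᵀa₃ = 73.5 − (9·5 + 7.5·4) = 73.5 − 75 = -1.5.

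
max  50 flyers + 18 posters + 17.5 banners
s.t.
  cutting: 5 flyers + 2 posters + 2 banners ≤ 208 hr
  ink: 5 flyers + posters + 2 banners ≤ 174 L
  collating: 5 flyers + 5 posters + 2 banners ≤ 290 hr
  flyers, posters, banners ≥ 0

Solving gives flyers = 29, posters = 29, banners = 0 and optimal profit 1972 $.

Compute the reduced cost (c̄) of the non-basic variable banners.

-2.5

Binding: ink and collating. Non-binding: cutting (5 unused).
By complementary slackness, y = 0 for the non-binding constraint.
The binding rows give the dual system: 5·y_ink + 5·y_collating = 50 and 1·y_ink + 5·y_collating = 18.
Solving: y_ink = 8, y_collating = 2.
Reduced cost of banners: c₃ − yᵀa₃ = 17.5 − (8·2 + 2·2) = 17.5 − 20 = -2.5.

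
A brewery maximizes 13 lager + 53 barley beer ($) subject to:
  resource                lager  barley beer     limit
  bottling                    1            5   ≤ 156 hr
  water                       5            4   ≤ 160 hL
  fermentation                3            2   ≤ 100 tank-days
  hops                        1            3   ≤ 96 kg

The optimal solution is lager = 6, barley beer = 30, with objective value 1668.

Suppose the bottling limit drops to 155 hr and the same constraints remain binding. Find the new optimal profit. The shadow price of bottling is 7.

Δb = -1, so new z* = 1668 + (7)·(-1) = 1668 − 7 = 1661.

1661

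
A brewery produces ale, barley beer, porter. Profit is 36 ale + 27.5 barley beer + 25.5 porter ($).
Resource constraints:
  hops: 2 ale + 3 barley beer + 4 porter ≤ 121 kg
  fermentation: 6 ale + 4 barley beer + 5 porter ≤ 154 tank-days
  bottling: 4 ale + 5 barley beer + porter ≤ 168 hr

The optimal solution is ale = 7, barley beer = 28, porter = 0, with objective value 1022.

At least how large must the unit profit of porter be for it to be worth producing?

26.5

At the optimum: hops uses 98 of 121 (slack = 23); fermentation uses 154 of 154 (binding); bottling uses 168 of 168 (binding).
By complementary slackness, y = 0 for the non-binding constraint.
Dual feasibility on the basic columns requires 6·y_fermentation + 4·y_bottling = 36, 4·y_fermentation + 5·y_bottling = 27.5.
Solving: y_fermentation = 5, y_bottling = 1.5.
porter enters the basis when its profit ≥ yᵀa₃ = 5·5 + 1.5·1 = 26.5.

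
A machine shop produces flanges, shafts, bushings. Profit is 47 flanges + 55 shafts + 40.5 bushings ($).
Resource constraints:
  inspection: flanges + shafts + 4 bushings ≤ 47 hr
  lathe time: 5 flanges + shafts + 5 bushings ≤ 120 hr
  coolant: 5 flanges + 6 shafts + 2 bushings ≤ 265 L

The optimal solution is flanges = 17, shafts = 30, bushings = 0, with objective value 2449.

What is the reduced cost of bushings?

Check each constraint at x*: inspection 47/47 (tight); lathe time 115/120 (slack 5); coolant 265/265 (tight).
Slack constraints have shadow price 0 (complementary slackness).
Dual feasibility on the basic columns requires 1·y_inspection + 5·y_coolant = 47, 1·y_inspection + 6·y_coolant = 55.
Solving: y_inspection = 7, y_coolant = 8.
Reduced cost of bushings: c₃ − yᵀa₃ = 40.5 − (7·4 + 8·2) = 40.5 − 44 = -3.5.

-3.5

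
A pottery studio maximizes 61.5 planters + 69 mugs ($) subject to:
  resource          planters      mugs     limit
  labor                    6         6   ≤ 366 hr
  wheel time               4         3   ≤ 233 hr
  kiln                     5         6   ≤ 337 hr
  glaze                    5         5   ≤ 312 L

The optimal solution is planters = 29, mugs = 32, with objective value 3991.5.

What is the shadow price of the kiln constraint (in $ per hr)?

Check each constraint at x*: labor 366/366 (tight); wheel time 212/233 (slack 21); kiln 337/337 (tight); glaze 305/312 (slack 7).
Since wheel time, glaze are not tight, their duals are 0.
The binding rows give the dual system: 6·y_labor + 5·y_kiln = 61.5 and 6·y_labor + 6·y_kiln = 69.
Solving: y_labor = 4, y_kiln = 7.5.
Shadow price of kiln = 7.5.

7.5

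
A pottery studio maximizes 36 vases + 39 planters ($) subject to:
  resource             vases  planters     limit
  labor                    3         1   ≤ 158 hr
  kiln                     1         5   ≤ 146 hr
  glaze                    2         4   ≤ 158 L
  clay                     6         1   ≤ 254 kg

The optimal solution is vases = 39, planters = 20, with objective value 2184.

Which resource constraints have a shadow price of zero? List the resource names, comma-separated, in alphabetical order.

labor: 137/158 (slack 21)
kiln: 139/146 (slack 7)
glaze: 158/158 (binding)
clay: 254/254 (binding)
By complementary slackness, a constraint with positive slack has shadow price 0 → kiln, labor.

kiln, labor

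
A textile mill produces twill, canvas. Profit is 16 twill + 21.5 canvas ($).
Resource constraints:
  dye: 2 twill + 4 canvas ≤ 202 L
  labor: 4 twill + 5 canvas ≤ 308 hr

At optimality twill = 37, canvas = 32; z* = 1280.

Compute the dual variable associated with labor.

Check each constraint at x*: dye 202/202 (tight); labor 308/308 (tight).
From A_Bᵀ y = c: 2·y_dye + 4·y_labor = 16; 4·y_dye + 5·y_labor = 21.5.
This yields shadow prices y_dye = 1, y_labor = 3.5.
Shadow price of labor = 3.5.

3.5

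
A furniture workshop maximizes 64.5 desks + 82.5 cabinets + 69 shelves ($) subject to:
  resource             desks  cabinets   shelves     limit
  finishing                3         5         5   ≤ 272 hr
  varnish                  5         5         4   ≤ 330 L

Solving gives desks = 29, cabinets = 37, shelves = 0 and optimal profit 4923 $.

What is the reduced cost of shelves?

At the optimum: finishing uses 272 of 272 (binding); varnish uses 330 of 330 (binding).
The binding rows give the dual system: 3·y_finishing + 5·y_varnish = 64.5 and 5·y_finishing + 5·y_varnish = 82.5.
Solving: y_finishing = 9, y_varnish = 7.5.
Reduced cost of shelves: c₃ − yᵀa₃ = 69 − (9·5 + 7.5·4) = 69 − 75 = -6.

-6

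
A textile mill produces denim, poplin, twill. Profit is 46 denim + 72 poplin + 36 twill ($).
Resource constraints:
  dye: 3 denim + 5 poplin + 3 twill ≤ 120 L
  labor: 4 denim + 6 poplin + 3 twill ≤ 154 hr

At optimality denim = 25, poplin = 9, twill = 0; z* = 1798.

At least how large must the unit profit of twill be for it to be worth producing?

39

Both dye and labor are binding at x*.
The binding rows give the dual system: 3·y_dye + 4·y_labor = 46 and 5·y_dye + 6·y_labor = 72.
Solving: y_dye = 6, y_labor = 7.
twill enters the basis when its profit ≥ yᵀa₃ = 6·3 + 7·3 = 39.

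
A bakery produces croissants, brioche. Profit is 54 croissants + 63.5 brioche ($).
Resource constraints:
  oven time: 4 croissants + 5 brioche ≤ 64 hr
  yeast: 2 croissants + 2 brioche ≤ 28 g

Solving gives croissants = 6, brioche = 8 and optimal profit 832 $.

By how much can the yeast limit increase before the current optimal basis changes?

Binding constraints: oven time, yeast. The basis is B = [[4,5],[2,2]] with det -2.
Per unit increase in yeast, x* moves by d = (2.5, -2).
The basis stays optimal until brioche reaches 0; allowable increase = 4 g.

4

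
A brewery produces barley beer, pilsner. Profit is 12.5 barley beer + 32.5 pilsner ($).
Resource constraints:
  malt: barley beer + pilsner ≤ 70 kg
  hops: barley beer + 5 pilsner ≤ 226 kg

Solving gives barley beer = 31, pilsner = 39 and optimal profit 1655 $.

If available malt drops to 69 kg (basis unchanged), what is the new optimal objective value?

Both malt and hops are binding at x*.
The binding rows give the dual system: 1·y_malt + 1·y_hops = 12.5 and 1·y_malt + 5·y_hops = 32.5.
→ y_malt = 7.5 and y_hops = 5.
Δz = y_malt·Δb = 7.5 × (-1) = -7.5, so new z* = 1655 − 7.5 = 1647.5.

1647.5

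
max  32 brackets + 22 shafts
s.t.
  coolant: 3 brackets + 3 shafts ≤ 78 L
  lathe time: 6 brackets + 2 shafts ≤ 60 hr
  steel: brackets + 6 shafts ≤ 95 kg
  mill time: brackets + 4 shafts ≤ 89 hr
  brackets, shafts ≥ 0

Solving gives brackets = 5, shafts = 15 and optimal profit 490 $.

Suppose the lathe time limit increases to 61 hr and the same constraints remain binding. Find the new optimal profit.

495

Check each constraint at x*: coolant 60/78 (slack 18); lathe time 60/60 (tight); steel 95/95 (tight); mill time 65/89 (slack 24).
Since coolant, mill time are not tight, their duals are 0.
Dual feasibility on the basic columns requires 6·y_lathe time + 1·y_steel = 32, 2·y_lathe time + 6·y_steel = 22.
This yields shadow prices y_lathe time = 5, y_steel = 2.
Δz = y_lathe time·Δb = 5 × (1) = 5, so new z* = 490 + 5 = 495.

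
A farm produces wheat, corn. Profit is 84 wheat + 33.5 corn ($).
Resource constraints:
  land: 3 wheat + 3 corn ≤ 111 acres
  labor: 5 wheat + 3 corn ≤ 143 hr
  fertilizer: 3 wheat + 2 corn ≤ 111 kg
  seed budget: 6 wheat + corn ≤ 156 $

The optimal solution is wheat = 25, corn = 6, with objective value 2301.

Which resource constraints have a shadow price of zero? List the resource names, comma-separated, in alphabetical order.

fertilizer, land

land: 93/111 (slack 18)
labor: 143/143 (binding)
fertilizer: 87/111 (slack 24)
seed budget: 156/156 (binding)
By complementary slackness, a constraint with positive slack has shadow price 0 → fertilizer, land.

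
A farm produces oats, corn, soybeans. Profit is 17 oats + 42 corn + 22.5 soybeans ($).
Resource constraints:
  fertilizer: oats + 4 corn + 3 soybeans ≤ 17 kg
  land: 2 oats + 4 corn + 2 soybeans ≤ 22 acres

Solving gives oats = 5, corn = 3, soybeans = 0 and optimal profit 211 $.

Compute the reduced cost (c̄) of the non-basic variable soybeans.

-2.5

At the optimum: fertilizer uses 17 of 17 (binding); land uses 22 of 22 (binding).
Dual feasibility on the basic columns requires 1·y_fertilizer + 2·y_land = 17, 4·y_fertilizer + 4·y_land = 42.
→ y_fertilizer = 4 and y_land = 6.5.
Reduced cost of soybeans: c₃ − yᵀa₃ = 22.5 − (4·3 + 6.5·2) = 22.5 − 25 = -2.5.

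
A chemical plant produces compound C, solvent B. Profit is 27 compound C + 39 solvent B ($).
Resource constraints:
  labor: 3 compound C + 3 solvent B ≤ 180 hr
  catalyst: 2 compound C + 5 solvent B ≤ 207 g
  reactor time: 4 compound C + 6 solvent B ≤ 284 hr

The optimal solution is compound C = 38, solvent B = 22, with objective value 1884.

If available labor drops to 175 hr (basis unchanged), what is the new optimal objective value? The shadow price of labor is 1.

Δb = -5, so new z* = 1884 + (1)·(-5) = 1884 − 5 = 1879.

1879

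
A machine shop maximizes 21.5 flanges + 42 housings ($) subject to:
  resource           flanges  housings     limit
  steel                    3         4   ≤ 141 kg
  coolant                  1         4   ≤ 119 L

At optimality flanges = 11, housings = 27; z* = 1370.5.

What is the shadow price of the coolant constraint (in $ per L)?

5

At the optimum: steel uses 141 of 141 (binding); coolant uses 119 of 119 (binding).
From A_Bᵀ y = c: 3·y_steel + 1·y_coolant = 21.5; 4·y_steel + 4·y_coolant = 42.
Solving: y_steel = 5.5, y_coolant = 5.
Shadow price of coolant = 5.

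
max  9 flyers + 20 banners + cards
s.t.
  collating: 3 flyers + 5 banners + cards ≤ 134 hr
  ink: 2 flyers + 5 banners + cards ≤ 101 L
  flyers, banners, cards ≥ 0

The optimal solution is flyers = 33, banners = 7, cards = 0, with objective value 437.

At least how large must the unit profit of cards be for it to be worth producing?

4

At the optimum: collating uses 134 of 134 (binding); ink uses 101 of 101 (binding).
From A_Bᵀ y = c: 3·y_collating + 2·y_ink = 9; 5·y_collating + 5·y_ink = 20.
→ y_collating = 1 and y_ink = 3.
cards enters the basis when its profit ≥ yᵀa₃ = 1·1 + 3·1 = 4.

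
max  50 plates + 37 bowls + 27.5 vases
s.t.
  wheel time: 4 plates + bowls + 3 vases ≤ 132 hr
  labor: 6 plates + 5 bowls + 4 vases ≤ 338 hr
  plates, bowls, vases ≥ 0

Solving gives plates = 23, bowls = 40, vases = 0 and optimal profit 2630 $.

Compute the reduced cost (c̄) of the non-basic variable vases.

Check each constraint at x*: wheel time 132/132 (tight); labor 338/338 (tight).
The binding rows give the dual system: 4·y_wheel time + 6·y_labor = 50 and 1·y_wheel time + 5·y_labor = 37.
This yields shadow prices y_wheel time = 2, y_labor = 7.
Reduced cost of vases: c₃ − yᵀa₃ = 27.5 − (2·3 + 7·4) = 27.5 − 34 = -6.5.

-6.5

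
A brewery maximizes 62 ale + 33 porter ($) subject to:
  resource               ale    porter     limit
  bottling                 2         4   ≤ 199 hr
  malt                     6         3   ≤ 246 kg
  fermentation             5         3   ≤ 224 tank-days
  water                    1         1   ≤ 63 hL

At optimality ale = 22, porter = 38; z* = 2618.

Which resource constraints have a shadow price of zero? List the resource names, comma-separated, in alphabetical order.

bottling: 196/199 (slack 3)
malt: 246/246 (binding)
fermentation: 224/224 (binding)
water: 60/63 (slack 3)
By complementary slackness, a constraint with positive slack has shadow price 0 → bottling, water.

bottling, water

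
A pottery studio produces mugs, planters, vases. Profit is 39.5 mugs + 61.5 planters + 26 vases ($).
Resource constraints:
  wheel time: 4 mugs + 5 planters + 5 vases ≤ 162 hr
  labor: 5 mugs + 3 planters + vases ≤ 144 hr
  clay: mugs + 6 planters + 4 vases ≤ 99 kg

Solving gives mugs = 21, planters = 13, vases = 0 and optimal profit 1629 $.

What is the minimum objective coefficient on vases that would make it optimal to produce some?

34.5

Binding: labor and clay. Non-binding: wheel time (13 unused).
By complementary slackness, y = 0 for the non-binding constraint.
The binding rows give the dual system: 5·y_labor + 1·y_clay = 39.5 and 3·y_labor + 6·y_clay = 61.5.
This yields shadow prices y_labor = 6.5, y_clay = 7.
vases enters the basis when its profit ≥ yᵀa₃ = 6.5·1 + 7·4 = 34.5.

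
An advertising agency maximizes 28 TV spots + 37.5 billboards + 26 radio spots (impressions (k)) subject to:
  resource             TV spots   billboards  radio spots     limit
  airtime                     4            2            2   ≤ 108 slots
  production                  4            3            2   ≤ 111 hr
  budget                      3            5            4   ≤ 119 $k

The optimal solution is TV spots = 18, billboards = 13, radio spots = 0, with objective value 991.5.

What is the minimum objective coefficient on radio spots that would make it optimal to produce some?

29

Binding: production and budget. Non-binding: airtime (10 unused).
By complementary slackness, y = 0 for the non-binding constraint.
Dual feasibility on the basic columns requires 4·y_production + 3·y_budget = 28, 3·y_production + 5·y_budget = 37.5.
This yields shadow prices y_production = 2.5, y_budget = 6.
radio spots enters the basis when its profit ≥ yᵀa₃ = 2.5·2 + 6·4 = 29.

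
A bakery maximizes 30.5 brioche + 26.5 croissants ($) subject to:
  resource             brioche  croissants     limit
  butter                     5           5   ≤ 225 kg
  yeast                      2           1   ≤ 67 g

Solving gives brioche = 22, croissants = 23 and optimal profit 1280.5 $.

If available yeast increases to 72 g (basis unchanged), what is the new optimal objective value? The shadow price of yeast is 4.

Δb = 5, so new z* = 1280.5 + (4)·(5) = 1280.5 + 20 = 1300.5.

1300.5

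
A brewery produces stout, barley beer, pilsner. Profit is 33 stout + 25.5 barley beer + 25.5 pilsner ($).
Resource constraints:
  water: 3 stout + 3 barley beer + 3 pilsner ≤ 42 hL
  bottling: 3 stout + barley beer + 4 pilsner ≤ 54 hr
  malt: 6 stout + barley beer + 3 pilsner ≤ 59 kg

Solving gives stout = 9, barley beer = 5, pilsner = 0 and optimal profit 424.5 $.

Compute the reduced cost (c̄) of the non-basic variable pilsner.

Check each constraint at x*: water 42/42 (tight); bottling 32/54 (slack 22); malt 59/59 (tight).
Slack constraints have shadow price 0 (complementary slackness).
The binding rows give the dual system: 3·y_water + 6·y_malt = 33 and 3·y_water + 1·y_malt = 25.5.
This yields shadow prices y_water = 8, y_malt = 1.5.
Reduced cost of pilsner: c₃ − yᵀa₃ = 25.5 − (8·3 + 1.5·3) = 25.5 − 28.5 = -3.

-3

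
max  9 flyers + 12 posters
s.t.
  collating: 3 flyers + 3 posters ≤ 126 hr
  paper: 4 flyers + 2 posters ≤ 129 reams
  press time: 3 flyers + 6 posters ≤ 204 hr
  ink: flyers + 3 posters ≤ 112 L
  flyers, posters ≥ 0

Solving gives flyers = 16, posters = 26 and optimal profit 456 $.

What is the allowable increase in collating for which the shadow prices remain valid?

6.5

Binding constraints: collating, press time. The basis is B = [[3,3],[3,6]] with det 9.
Per unit increase in collating, x* moves by d = (0.6667, -0.3333).
The basis stays optimal until paper becomes binding; allowable increase = 6.5 hr.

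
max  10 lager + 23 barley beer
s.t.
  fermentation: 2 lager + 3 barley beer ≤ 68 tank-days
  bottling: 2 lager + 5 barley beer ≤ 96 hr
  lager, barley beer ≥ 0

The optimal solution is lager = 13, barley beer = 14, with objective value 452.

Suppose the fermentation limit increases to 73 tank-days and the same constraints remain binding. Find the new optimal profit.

457

Check each constraint at x*: fermentation 68/68 (tight); bottling 96/96 (tight).
From A_Bᵀ y = c: 2·y_fermentation + 2·y_bottling = 10; 3·y_fermentation + 5·y_bottling = 23.
Solving: y_fermentation = 1, y_bottling = 4.
Δz = y_fermentation·Δb = 1 × (5) = 5, so new z* = 452 + 5 = 457.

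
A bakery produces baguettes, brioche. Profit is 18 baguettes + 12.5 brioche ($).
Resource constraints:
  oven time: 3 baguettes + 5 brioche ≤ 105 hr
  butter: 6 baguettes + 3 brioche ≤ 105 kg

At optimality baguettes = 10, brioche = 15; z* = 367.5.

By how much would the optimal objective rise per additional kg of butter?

At the optimum: oven time uses 105 of 105 (binding); butter uses 105 of 105 (binding).
Dual feasibility on the basic columns requires 3·y_oven time + 6·y_butter = 18, 5·y_oven time + 3·y_butter = 12.5.
→ y_oven time = 1 and y_butter = 2.5.
Shadow price of butter = 2.5.

2.5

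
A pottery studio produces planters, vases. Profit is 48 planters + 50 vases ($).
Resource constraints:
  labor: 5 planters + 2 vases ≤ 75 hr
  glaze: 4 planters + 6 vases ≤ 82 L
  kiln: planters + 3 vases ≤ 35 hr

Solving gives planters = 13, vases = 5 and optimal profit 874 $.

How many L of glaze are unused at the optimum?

glaze used = 4·13 + 6·5 = 82; slack = 82 − 82 = 0.

0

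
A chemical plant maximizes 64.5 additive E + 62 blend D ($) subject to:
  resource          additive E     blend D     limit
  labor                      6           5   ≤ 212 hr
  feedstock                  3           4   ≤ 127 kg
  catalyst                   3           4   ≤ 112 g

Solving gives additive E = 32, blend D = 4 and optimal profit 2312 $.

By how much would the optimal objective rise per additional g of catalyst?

5.5

At the optimum: labor uses 212 of 212 (binding); feedstock uses 112 of 127 (slack = 15); catalyst uses 112 of 112 (binding).
Slack constraints have shadow price 0 (complementary slackness).
The binding rows give the dual system: 6·y_labor + 3·y_catalyst = 64.5 and 5·y_labor + 4·y_catalyst = 62.
→ y_labor = 8 and y_catalyst = 5.5.
Shadow price of catalyst = 5.5.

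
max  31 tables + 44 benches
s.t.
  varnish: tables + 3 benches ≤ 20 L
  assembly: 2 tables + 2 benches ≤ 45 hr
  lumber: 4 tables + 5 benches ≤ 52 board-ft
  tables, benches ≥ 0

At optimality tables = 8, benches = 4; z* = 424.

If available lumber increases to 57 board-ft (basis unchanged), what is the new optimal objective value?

459

Check each constraint at x*: varnish 20/20 (tight); assembly 24/45 (slack 21); lumber 52/52 (tight).
Slack constraints have shadow price 0 (complementary slackness).
From A_Bᵀ y = c: 1·y_varnish + 4·y_lumber = 31; 3·y_varnish + 5·y_lumber = 44.
This yields shadow prices y_varnish = 3, y_lumber = 7.
Δz = y_lumber·Δb = 7 × (5) = 35, so new z* = 424 + 35 = 459.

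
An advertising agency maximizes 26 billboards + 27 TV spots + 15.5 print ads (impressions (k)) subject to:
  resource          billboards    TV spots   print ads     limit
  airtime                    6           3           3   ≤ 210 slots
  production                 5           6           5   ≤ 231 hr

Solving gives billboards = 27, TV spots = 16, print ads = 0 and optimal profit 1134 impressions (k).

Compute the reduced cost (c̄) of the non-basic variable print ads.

At the optimum: airtime uses 210 of 210 (binding); production uses 231 of 231 (binding).
The binding rows give the dual system: 6·y_airtime + 5·y_production = 26 and 3·y_airtime + 6·y_production = 27.
Solving: y_airtime = 1, y_production = 4.
Reduced cost of print ads: c₃ − yᵀa₃ = 15.5 − (1·3 + 4·5) = 15.5 − 23 = -7.5.

-7.5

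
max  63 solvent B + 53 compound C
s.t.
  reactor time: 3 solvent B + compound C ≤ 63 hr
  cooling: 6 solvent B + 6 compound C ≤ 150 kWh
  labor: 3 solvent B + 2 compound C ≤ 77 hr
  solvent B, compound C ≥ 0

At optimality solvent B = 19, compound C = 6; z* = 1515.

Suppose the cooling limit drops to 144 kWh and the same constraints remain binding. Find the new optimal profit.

1467

Check each constraint at x*: reactor time 63/63 (tight); cooling 150/150 (tight); labor 69/77 (slack 8).
Since labor is not tight, its dual is 0.
From A_Bᵀ y = c: 3·y_reactor time + 6·y_cooling = 63; 1·y_reactor time + 6·y_cooling = 53.
→ y_reactor time = 5 and y_cooling = 8.
Δz = y_cooling·Δb = 8 × (-6) = -48, so new z* = 1515 − 48 = 1467.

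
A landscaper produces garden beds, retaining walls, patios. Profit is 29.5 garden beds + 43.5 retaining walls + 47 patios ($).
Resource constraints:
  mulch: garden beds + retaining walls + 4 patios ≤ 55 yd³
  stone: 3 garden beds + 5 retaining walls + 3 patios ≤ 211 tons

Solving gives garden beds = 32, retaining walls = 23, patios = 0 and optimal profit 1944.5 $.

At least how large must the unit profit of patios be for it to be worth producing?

Check each constraint at x*: mulch 55/55 (tight); stone 211/211 (tight).
The binding rows give the dual system: 1·y_mulch + 3·y_stone = 29.5 and 1·y_mulch + 5·y_stone = 43.5.
Solving: y_mulch = 8.5, y_stone = 7.
patios enters the basis when its profit ≥ yᵀa₃ = 8.5·4 + 7·3 = 55.

55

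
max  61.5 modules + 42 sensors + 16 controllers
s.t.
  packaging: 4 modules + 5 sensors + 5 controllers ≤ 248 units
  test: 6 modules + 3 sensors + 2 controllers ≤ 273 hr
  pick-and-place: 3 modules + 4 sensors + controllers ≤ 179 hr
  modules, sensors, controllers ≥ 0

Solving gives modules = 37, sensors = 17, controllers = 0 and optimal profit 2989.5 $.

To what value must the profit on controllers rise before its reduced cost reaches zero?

20.5

Check each constraint at x*: packaging 233/248 (slack 15); test 273/273 (tight); pick-and-place 179/179 (tight).
Since packaging is not tight, its dual is 0.
Dual feasibility on the basic columns requires 6·y_test + 3·y_pick-and-place = 61.5, 3·y_test + 4·y_pick-and-place = 42.
Solving: y_test = 8, y_pick-and-place = 4.5.
controllers enters the basis when its profit ≥ yᵀa₃ = 8·2 + 4.5·1 = 20.5.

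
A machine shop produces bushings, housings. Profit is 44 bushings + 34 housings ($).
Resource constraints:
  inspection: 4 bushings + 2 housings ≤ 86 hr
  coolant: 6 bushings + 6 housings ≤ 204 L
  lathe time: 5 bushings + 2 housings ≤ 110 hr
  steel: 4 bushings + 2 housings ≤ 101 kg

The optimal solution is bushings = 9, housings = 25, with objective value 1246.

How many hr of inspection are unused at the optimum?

0

inspection used = 4·9 + 2·25 = 86; slack = 86 − 86 = 0.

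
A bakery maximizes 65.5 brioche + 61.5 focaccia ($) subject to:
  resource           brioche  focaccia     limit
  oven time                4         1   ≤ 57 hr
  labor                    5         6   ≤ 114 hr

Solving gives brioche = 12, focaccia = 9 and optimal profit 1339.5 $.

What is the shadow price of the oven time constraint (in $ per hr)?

4.5

At the optimum: oven time uses 57 of 57 (binding); labor uses 114 of 114 (binding).
From A_Bᵀ y = c: 4·y_oven time + 5·y_labor = 65.5; 1·y_oven time + 6·y_labor = 61.5.
→ y_oven time = 4.5 and y_labor = 9.5.
Shadow price of oven time = 4.5.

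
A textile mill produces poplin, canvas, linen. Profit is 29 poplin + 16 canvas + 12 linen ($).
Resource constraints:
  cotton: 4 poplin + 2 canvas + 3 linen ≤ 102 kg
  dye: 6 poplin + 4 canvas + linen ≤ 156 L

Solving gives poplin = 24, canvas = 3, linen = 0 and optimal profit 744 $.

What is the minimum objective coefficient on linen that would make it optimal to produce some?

At the optimum: cotton uses 102 of 102 (binding); dye uses 156 of 156 (binding).
The binding rows give the dual system: 4·y_cotton + 6·y_dye = 29 and 2·y_cotton + 4·y_dye = 16.
Solving: y_cotton = 5, y_dye = 1.5.
linen enters the basis when its profit ≥ yᵀa₃ = 5·3 + 1.5·1 = 16.5.

16.5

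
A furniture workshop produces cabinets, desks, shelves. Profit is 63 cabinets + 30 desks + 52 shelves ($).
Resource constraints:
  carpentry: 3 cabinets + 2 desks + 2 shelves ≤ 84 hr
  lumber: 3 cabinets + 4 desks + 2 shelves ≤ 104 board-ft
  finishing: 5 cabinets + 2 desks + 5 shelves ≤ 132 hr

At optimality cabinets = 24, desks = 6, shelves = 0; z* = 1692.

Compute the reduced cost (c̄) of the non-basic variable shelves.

Check each constraint at x*: carpentry 84/84 (tight); lumber 96/104 (slack 8); finishing 132/132 (tight).
Slack constraints have shadow price 0 (complementary slackness).
From A_Bᵀ y = c: 3·y_carpentry + 5·y_finishing = 63; 2·y_carpentry + 2·y_finishing = 30.
This yields shadow prices y_carpentry = 6, y_finishing = 9.
Reduced cost of shelves: c₃ − yᵀa₃ = 52 − (6·2 + 9·5) = 52 − 57 = -5.

-5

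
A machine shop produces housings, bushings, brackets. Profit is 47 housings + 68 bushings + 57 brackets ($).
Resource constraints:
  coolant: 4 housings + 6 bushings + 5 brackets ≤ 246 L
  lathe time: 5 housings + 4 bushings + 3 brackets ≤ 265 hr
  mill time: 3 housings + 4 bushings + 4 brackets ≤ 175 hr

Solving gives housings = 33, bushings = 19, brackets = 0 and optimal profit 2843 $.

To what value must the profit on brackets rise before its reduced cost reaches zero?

60

At the optimum: coolant uses 246 of 246 (binding); lathe time uses 241 of 265 (slack = 24); mill time uses 175 of 175 (binding).
Slack constraints have shadow price 0 (complementary slackness).
The binding rows give the dual system: 4·y_coolant + 3·y_mill time = 47 and 6·y_coolant + 4·y_mill time = 68.
→ y_coolant = 8 and y_mill time = 5.
brackets enters the basis when its profit ≥ yᵀa₃ = 8·5 + 5·4 = 60.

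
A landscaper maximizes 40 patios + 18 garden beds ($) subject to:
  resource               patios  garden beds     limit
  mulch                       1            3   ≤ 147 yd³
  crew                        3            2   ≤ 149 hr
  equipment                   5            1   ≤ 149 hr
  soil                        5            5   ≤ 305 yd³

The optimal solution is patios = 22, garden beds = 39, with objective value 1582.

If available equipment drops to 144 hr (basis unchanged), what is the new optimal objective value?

1554.5

At the optimum: mulch uses 139 of 147 (slack = 8); crew uses 144 of 149 (slack = 5); equipment uses 149 of 149 (binding); soil uses 305 of 305 (binding).
Slack constraints have shadow price 0 (complementary slackness).
The binding rows give the dual system: 5·y_equipment + 5·y_soil = 40 and 1·y_equipment + 5·y_soil = 18.
→ y_equipment = 5.5 and y_soil = 2.5.
Δz = y_equipment·Δb = 5.5 × (-5) = -27.5, so new z* = 1582 − 27.5 = 1554.5.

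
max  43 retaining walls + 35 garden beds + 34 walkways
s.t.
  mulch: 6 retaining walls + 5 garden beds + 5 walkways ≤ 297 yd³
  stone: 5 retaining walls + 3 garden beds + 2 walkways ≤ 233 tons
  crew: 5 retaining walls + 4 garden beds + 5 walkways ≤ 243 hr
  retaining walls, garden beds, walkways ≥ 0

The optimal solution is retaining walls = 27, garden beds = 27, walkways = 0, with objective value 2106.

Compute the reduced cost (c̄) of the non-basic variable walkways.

-6

At the optimum: mulch uses 297 of 297 (binding); stone uses 216 of 233 (slack = 17); crew uses 243 of 243 (binding).
Slack constraints have shadow price 0 (complementary slackness).
Dual feasibility on the basic columns requires 6·y_mulch + 5·y_crew = 43, 5·y_mulch + 4·y_crew = 35.
This yields shadow prices y_mulch = 3, y_crew = 5.
Reduced cost of walkways: c₃ − yᵀa₃ = 34 − (3·5 + 5·5) = 34 − 40 = -6.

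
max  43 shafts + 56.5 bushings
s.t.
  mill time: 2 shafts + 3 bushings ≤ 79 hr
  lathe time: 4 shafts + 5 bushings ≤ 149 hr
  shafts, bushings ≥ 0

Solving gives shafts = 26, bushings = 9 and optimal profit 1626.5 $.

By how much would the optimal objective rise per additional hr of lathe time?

Check each constraint at x*: mill time 79/79 (tight); lathe time 149/149 (tight).
The binding rows give the dual system: 2·y_mill time + 4·y_lathe time = 43 and 3·y_mill time + 5·y_lathe time = 56.5.
Solving: y_mill time = 5.5, y_lathe time = 8.
Shadow price of lathe time = 8.

8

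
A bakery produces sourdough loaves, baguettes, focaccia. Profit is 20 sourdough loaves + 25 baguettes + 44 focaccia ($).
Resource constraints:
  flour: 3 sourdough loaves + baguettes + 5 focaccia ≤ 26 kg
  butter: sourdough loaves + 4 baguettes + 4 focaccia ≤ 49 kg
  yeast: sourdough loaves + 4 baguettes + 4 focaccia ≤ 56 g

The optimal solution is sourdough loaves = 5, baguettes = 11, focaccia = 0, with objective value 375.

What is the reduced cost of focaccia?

Check each constraint at x*: flour 26/26 (tight); butter 49/49 (tight); yeast 49/56 (slack 7).
Slack constraints have shadow price 0 (complementary slackness).
Dual feasibility on the basic columns requires 3·y_flour + 1·y_butter = 20, 1·y_flour + 4·y_butter = 25.
Solving: y_flour = 5, y_butter = 5.
Reduced cost of focaccia: c₃ − yᵀa₃ = 44 − (5·5 + 5·4) = 44 − 45 = -1.

-1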